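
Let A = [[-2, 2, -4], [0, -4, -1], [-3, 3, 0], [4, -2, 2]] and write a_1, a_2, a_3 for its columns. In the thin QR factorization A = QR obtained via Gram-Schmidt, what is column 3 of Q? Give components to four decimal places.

e_3 = (-0.8889, -0.0573, 0.4399, -0.1145)

a_1 = (-2, 0, -3, 4); ‖a_1‖ = 5.3852, so e_1 = (-0.3714, 0.0000, -0.5571, 0.7428).
e_1·a_2 = (-0.3714)·2 + 0.0000·(-4) + (-0.5571)·3 + 0.7428·(-2) = -3.8996.
u_2 = a_2 + 3.8996·e_1 = (0.5517, -4.0000, 0.8276, 0.8966).
‖u_2‖ = 4.2182, so e_2 = (0.1308, -0.9483, 0.1962, 0.2125).
e_1·a_3 = (-0.3714)·(-4) + 0.0000·(-1) + (-0.5571)·0 + 0.7428·2 = 2.9711; e_2·a_3 = 0.1308·(-4) + (-0.9483)·(-1) + 0.1962·0 + 0.2125·2 = 0.8502.
u_3 = a_3 − 2.9711·e_1 − 0.8502·e_2 = (-3.0078, -0.1938, 1.4884, -0.3876).
‖u_3‖ = 3.3837, so e_3 = (-0.8889, -0.0573, 0.4399, -0.1145).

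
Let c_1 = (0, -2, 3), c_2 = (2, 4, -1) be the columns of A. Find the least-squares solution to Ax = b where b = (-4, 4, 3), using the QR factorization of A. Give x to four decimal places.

c_1 = (0, -2, 3); ‖c_1‖ = 3.6056, so q_1 = (0.0000, -0.5547, 0.8321).
q_1·c_2 = 0.0000·2 + (-0.5547)·4 + 0.8321·(-1) = -3.0509.
u_2 = c_2 + 3.0509·q_1 = (2.0000, 2.3077, 1.5385).
‖u_2‖ = 3.4194, so q_2 = (0.5849, 0.6749, 0.4499).
Qᵀb = (0.2774, 1.7097).
Back-substitute: x_2 = 1.7097/3.4194 = 0.5000.
x_1 = (0.2774 + 3.0509·0.5000)/3.6056 = 0.5000.

x = (0.5000, 0.5000)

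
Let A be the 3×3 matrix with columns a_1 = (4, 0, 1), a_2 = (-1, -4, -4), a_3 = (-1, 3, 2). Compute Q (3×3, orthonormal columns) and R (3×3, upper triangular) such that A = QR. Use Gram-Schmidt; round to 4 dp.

a_1 = (4, 0, 1); ‖a_1‖ = 4.1231, so e_1 = (0.9701, 0.0000, 0.2425).
e_1·a_2 = 0.9701·(-1) + 0.0000·(-4) + 0.2425·(-4) = -1.9403.
u_2 = a_2 + 1.9403·e_1 = (0.8824, -4.0000, -3.5294).
‖u_2‖ = 5.4070, so e_2 = (0.1632, -0.7398, -0.6528).
e_1·a_3 = 0.9701·(-1) + 0.0000·3 + 0.2425·2 = -0.4851; e_2·a_3 = 0.1632·(-1) + (-0.7398)·3 + (-0.6528)·2 = -3.6881.
u_3 = a_3 + 0.4851·e_1 + 3.6881·e_2 = (0.0724, 0.2716, -0.2897).
‖u_3‖ = 0.4037, so e_3 = (0.1794, 0.6728, -0.7177).

Q = [[0.9701, 0.1632, 0.1794], [0.0000, -0.7398, 0.6728], [0.2425, -0.6528, -0.7177]], R = [[4.1231, -1.9403, -0.4851], [0.0000, 5.4070, -3.6881], [0.0000, 0.0000, 0.4037]]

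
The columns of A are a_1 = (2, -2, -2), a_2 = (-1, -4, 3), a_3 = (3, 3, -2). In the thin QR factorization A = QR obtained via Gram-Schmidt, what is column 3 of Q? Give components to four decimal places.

e_1 = a_1/‖a_1‖ = (2, -2, -2)/3.4641 = (0.5774, -0.5774, -0.5774).
r_{12} = e_1·a_2 = 0.0000.
u_2 = a_2 − 0.0000·e_1 = (-1.0000, -4.0000, 3.0000).
‖u_2‖ = 5.0990, so e_2 = (-0.1961, -0.7845, 0.5883).
r_{13} = e_1·a_3 = 1.1547; r_{23} = e_2·a_3 = -4.1184.
u_3 = a_3 − 1.1547·e_1 + 4.1184·e_2 = (1.5256, 0.4359, 1.0897).
‖u_3‖ = 1.9249, so e_3 = (0.7926, 0.2265, 0.5661).

e_3 = (0.7926, 0.2265, 0.5661)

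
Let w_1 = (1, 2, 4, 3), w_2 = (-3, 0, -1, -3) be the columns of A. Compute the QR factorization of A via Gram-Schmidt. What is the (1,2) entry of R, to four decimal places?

e_1 = w_1/‖w_1‖ = (1, 2, 4, 3)/5.4772 = (0.1826, 0.3651, 0.7303, 0.5477).
r_{12} = e_1·w_2 = -2.9212.

r_{12} = -2.9212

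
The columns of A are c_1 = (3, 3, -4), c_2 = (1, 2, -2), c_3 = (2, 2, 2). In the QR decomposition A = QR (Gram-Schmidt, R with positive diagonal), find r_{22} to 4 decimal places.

r_{22} = 0.7071

c_1 = (3, 3, -4); ‖c_1‖ = 5.8310, so e_1 = (0.5145, 0.5145, -0.6860).
e_1·c_2 = 0.5145·1 + 0.5145·2 + (-0.6860)·(-2) = 2.9155.
u_2 = c_2 − 2.9155·e_1 = (-0.5000, 0.5000, 0.0000).
r_{22} = ‖u_2‖ = 0.7071.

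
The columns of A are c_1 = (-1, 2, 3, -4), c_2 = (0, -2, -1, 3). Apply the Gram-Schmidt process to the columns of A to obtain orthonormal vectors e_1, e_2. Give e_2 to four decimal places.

e_2 = (-0.4516, -0.5229, 0.6418, 0.3328)

c_1 = (-1, 2, 3, -4); ‖c_1‖ = 5.4772, so e_1 = (-0.1826, 0.3651, 0.5477, -0.7303).
e_1·c_2 = (-0.1826)·0 + 0.3651·(-2) + 0.5477·(-1) + (-0.7303)·3 = -3.4689.
u_2 = c_2 + 3.4689·e_1 = (-0.6333, -0.7333, 0.9000, 0.4667).
‖u_2‖ = 1.4024, so e_2 = (-0.4516, -0.5229, 0.6418, 0.3328).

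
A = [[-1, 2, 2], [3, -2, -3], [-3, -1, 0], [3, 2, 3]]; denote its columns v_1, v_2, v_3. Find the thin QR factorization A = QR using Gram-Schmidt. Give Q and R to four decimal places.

Q = [[-0.1890, 0.5654, -0.4279], [0.5669, -0.5852, -0.1248], [-0.5669, -0.2480, 0.6418], [0.5669, 0.5257, 0.6240]], R = [[5.2915, 0.1890, -0.3780], [0.0000, 3.6006, 4.4635], [0.0000, 0.0000, 1.3906]]

e_1 = v_1/‖v_1‖ = (-1, 3, -3, 3)/5.2915 = (-0.1890, 0.5669, -0.5669, 0.5669).
r_{12} = e_1·v_2 = 0.1890.
u_2 = v_2 − 0.1890·e_1 = (2.0357, -2.1071, -0.8929, 1.8929).
‖u_2‖ = 3.6006, so e_2 = (0.5654, -0.5852, -0.2480, 0.5257).
r_{13} = e_1·v_3 = -0.3780; r_{23} = e_2·v_3 = 4.4635.
u_3 = v_3 + 0.3780·e_1 − 4.4635·e_2 = (-0.5950, -0.1736, 0.8926, 0.8678).
‖u_3‖ = 1.3906, so e_3 = (-0.4279, -0.1248, 0.6418, 0.6240).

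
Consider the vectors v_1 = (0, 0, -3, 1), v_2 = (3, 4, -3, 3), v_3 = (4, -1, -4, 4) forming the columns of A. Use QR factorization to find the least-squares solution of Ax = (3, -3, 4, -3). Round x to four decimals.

x = (-2.0714, -0.5564, 0.7744)

v_1 = (0, 0, -3, 1); ‖v_1‖ = 3.1623, so e_1 = (0.0000, 0.0000, -0.9487, 0.3162).
e_1·v_2 = 0.0000·3 + 0.0000·4 + (-0.9487)·(-3) + 0.3162·3 = 3.7947.
u_2 = v_2 − 3.7947·e_1 = (3.0000, 4.0000, 0.6000, 1.8000).
‖u_2‖ = 5.3479, so e_2 = (0.5610, 0.7480, 0.1122, 0.3366).
e_1·v_3 = 0.0000·4 + 0.0000·(-1) + (-0.9487)·(-4) + 0.3162·4 = 5.0596; e_2·v_3 = 0.5610·4 + 0.7480·(-1) + 0.1122·(-4) + 0.3366·4 = 2.3935.
u_3 = v_3 − 5.0596·e_1 − 2.3935·e_2 = (2.6573, -2.7902, 0.5315, 1.5944).
‖u_3‖ = 4.2037, so e_3 = (0.6321, -0.6637, 0.1264, 0.3793).
Qᵀb = (-4.7434, -1.1219, 3.2555).
Back-substitute: x_3 = 3.2555/4.2037 = 0.7744.
x_2 = (-1.1219 − 2.3935·0.7744)/5.3479 = -0.5564.
x_1 = (-4.7434 − 3.7947·(-0.5564) − 5.0596·0.7744)/3.1623 = -2.0714.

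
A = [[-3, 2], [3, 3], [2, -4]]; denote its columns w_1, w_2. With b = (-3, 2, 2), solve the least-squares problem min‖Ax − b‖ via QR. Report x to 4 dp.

x = (0.8336, -0.1321)

w_1 = (-3, 3, 2); ‖w_1‖ = 4.6904, so q_1 = (-0.6396, 0.6396, 0.4264).
q_1·w_2 = (-0.6396)·2 + 0.6396·3 + 0.4264·(-4) = -1.0660.
u_2 = w_2 + 1.0660·q_1 = (1.3182, 3.6818, -3.5455).
‖u_2‖ = 5.2786, so q_2 = (0.2497, 0.6975, -0.6717).
Qᵀb = (4.0508, -0.6975).
Back-substitute: x_2 = -0.6975/5.2786 = -0.1321.
x_1 = (4.0508 + 1.0660·(-0.1321))/4.6904 = 0.8336.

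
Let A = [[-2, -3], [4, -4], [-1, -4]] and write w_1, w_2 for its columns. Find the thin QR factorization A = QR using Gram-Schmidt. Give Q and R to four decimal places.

Q = [[-0.4364, -0.5698], [0.8729, -0.4558], [-0.2182, -0.6838]], R = [[4.5826, -1.3093], [0.0000, 6.2678]]

q_1 = w_1/‖w_1‖ = (-2, 4, -1)/4.5826 = (-0.4364, 0.8729, -0.2182).
r_{12} = q_1·w_2 = -1.3093.
u_2 = w_2 + 1.3093·q_1 = (-3.5714, -2.8571, -4.2857).
‖u_2‖ = 6.2678, so q_2 = (-0.5698, -0.4558, -0.6838).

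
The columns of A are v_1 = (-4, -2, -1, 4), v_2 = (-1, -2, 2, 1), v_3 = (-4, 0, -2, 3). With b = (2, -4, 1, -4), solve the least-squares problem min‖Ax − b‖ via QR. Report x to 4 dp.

x = (1.2222, -0.2222, -2.0000)

v_1 = (-4, -2, -1, 4); ‖v_1‖ = 6.0828, so e_1 = (-0.6576, -0.3288, -0.1644, 0.6576).
e_1·v_2 = (-0.6576)·(-1) + (-0.3288)·(-2) + (-0.1644)·2 + 0.6576·1 = 1.6440.
u_2 = v_2 − 1.6440·e_1 = (0.0811, -1.4595, 2.2703, -0.0811).
‖u_2‖ = 2.7014, so e_2 = (0.0300, -0.5403, 0.8404, -0.0300).
e_1·v_3 = (-0.6576)·(-4) + (-0.3288)·0 + (-0.1644)·(-2) + 0.6576·3 = 4.9320; e_2·v_3 = 0.0300·(-4) + (-0.5403)·0 + 0.8404·(-2) + (-0.0300)·3 = -1.8909.
u_3 = v_3 − 4.9320·e_1 + 1.8909·e_2 = (-0.7000, 0.6000, 0.4000, -0.3000).
‖u_3‖ = 1.0488, so e_3 = (-0.6674, 0.5721, 0.3814, -0.2860).
Qᵀb = (-2.7948, 3.1816, -2.0976).
Back-substitute: x_3 = -2.0976/1.0488 = -2.0000.
x_2 = (3.1816 + 1.8909·(-2.0000))/2.7014 = -0.2222.
x_1 = (-2.7948 − 1.6440·(-0.2222) − 4.9320·(-2.0000))/6.0828 = 1.2222.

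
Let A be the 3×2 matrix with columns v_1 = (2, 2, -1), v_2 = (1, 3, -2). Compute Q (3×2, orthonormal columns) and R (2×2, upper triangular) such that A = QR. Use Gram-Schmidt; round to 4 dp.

Q = [[0.6667, -0.7191], [0.6667, 0.4576], [-0.3333, -0.5230]], R = [[3.0000, 3.3333], [0.0000, 1.6997]]

v_1 = (2, 2, -1); ‖v_1‖ = 3.0000, so q_1 = (0.6667, 0.6667, -0.3333).
q_1·v_2 = 0.6667·1 + 0.6667·3 + (-0.3333)·(-2) = 3.3333.
u_2 = v_2 − 3.3333·q_1 = (-1.2222, 0.7778, -0.8889).
‖u_2‖ = 1.6997, so q_2 = (-0.7191, 0.4576, -0.5230).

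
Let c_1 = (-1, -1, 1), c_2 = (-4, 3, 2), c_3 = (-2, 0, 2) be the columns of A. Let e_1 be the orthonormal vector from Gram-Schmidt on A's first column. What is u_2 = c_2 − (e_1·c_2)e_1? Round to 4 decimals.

c_1 = (-1, -1, 1); ‖c_1‖ = 1.7321, so e_1 = (-0.5774, -0.5774, 0.5774).
e_1·c_2 = (-0.5774)·(-4) + (-0.5774)·3 + 0.5774·2 = 1.7321.
u_2 = c_2 − 1.7321·e_1 = (-3.0000, 4.0000, 1.0000).

u_2 = (-3.0000, 4.0000, 1.0000)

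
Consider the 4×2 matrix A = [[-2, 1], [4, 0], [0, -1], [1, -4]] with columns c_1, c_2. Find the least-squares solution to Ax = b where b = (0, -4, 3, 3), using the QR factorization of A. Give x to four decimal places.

q_1 = c_1/‖c_1‖ = (-2, 4, 0, 1)/4.5826 = (-0.4364, 0.8729, 0.0000, 0.2182).
r_{12} = q_1·c_2 = -1.3093.
u_2 = c_2 + 1.3093·q_1 = (0.4286, 1.1429, -1.0000, -3.7143).
‖u_2‖ = 4.0356, so q_2 = (0.1062, 0.2832, -0.2478, -0.9204).
Qᵀb = (-2.8368, -4.6373).
Back-substitute: x_2 = -4.6373/4.0356 = -1.1491.
x_1 = (-2.8368 + 1.3093·(-1.1491))/4.5826 = -0.9474.

x = (-0.9474, -1.1491)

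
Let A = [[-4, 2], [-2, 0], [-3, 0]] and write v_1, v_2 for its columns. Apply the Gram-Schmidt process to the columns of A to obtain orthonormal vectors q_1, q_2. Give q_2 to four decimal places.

q_2 = (0.6695, -0.4120, -0.6180)

v_1 = (-4, -2, -3); ‖v_1‖ = 5.3852, so q_1 = (-0.7428, -0.3714, -0.5571).
q_1·v_2 = (-0.7428)·2 + (-0.3714)·0 + (-0.5571)·0 = -1.4856.
u_2 = v_2 + 1.4856·q_1 = (0.8966, -0.5517, -0.8276).
‖u_2‖ = 1.3391, so q_2 = (0.6695, -0.4120, -0.6180).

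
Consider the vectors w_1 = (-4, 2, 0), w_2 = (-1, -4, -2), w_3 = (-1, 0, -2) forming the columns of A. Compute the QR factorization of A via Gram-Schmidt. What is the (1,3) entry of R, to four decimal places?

r_{13} = 0.8944

w_1 = (-4, 2, 0); ‖w_1‖ = 4.4721, so q_1 = (-0.8944, 0.4472, 0.0000).
r_{13} = q_1·w_3 = 0.8944.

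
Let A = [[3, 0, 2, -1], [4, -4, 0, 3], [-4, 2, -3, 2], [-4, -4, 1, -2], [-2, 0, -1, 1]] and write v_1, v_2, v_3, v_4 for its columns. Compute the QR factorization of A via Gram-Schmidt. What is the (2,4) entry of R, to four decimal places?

v_1 = (3, 4, -4, -4, -2); ‖v_1‖ = 7.8102, so e_1 = (0.3841, 0.5121, -0.5121, -0.5121, -0.2561).
e_1·v_2 = 0.3841·0 + 0.5121·(-4) + (-0.5121)·2 + (-0.5121)·(-4) + (-0.2561)·0 = -1.0243.
u_2 = v_2 + 1.0243·e_1 = (0.3934, -3.4754, 1.4754, -4.5246, -0.2623).
‖u_2‖ = 5.9119, so e_2 = (0.0666, -0.5879, 0.2496, -0.7653, -0.0444).
r_{24} = e_2·v_4 = 0.1553.

r_{24} = 0.1553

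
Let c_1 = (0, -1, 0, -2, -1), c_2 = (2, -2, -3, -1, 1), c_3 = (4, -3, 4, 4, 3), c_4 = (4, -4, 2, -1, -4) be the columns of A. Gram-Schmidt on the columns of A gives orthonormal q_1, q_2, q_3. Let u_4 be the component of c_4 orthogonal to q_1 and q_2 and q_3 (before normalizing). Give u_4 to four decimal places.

c_1 = (0, -1, 0, -2, -1); ‖c_1‖ = 2.4495, so q_1 = (0.0000, -0.4082, 0.0000, -0.8165, -0.4082).
q_1·c_2 = 0.0000·2 + (-0.4082)·(-2) + 0.0000·(-3) + (-0.8165)·(-1) + (-0.4082)·1 = 1.2247.
u_2 = c_2 − 1.2247·q_1 = (2.0000, -1.5000, -3.0000, 0.0000, 1.5000).
‖u_2‖ = 4.1833, so q_2 = (0.4781, -0.3586, -0.7171, 0.0000, 0.3586).
q_1·c_3 = 0.0000·4 + (-0.4082)·(-3) + 0.0000·4 + (-0.8165)·4 + (-0.4082)·3 = -3.2660; q_2·c_3 = 0.4781·4 + (-0.3586)·(-3) + (-0.7171)·4 + 0.0000·4 + 0.3586·3 = 1.1952.
u_3 = c_3 + 3.2660·q_1 − 1.1952·q_2 = (3.4286, -3.9048, 4.8571, 1.3333, 1.2381).
‖u_3‖ = 7.3420, so q_3 = (0.4670, -0.5318, 0.6616, 0.1816, 0.1686).
q_1·c_4 = 0.0000·4 + (-0.4082)·(-4) + 0.0000·2 + (-0.8165)·(-1) + (-0.4082)·(-4) = 4.0825; q_2·c_4 = 0.4781·4 + (-0.3586)·(-4) + (-0.7171)·2 + 0.0000·(-1) + 0.3586·(-4) = 0.4781; q_3·c_4 = 0.4670·4 + (-0.5318)·(-4) + 0.6616·2 + 0.1816·(-1) + 0.1686·(-4) = 4.4623.
u_4 = c_4 − 4.0825·q_1 − 0.4781·q_2 − 4.4623·q_3 = (1.6876, 0.2113, -0.6092, 1.5230, -3.2572).

u_4 = (1.6876, 0.2113, -0.6092, 1.5230, -3.2572)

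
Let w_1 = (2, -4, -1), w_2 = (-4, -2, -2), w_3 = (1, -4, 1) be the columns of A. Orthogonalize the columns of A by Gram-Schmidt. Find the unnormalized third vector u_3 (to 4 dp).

w_1 = (2, -4, -1); ‖w_1‖ = 4.5826, so q_1 = (0.4364, -0.8729, -0.2182).
q_1·w_2 = 0.4364·(-4) + (-0.8729)·(-2) + (-0.2182)·(-2) = 0.4364.
u_2 = w_2 − 0.4364·q_1 = (-4.1905, -1.6190, -1.9048).
‖u_2‖ = 4.8795, so q_2 = (-0.8588, -0.3318, -0.3904).
q_1·w_3 = 0.4364·1 + (-0.8729)·(-4) + (-0.2182)·1 = 3.7097; q_2·w_3 = (-0.8588)·1 + (-0.3318)·(-4) + (-0.3904)·1 = 0.0781.
u_3 = w_3 − 3.7097·q_1 − 0.0781·q_2 = (-0.5520, -0.7360, 1.8400).

u_3 = (-0.5520, -0.7360, 1.8400)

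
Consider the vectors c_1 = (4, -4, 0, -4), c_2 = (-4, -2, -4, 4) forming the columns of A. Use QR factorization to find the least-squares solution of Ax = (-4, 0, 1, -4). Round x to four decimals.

c_1 = (4, -4, 0, -4); ‖c_1‖ = 6.9282, so e_1 = (0.5774, -0.5774, 0.0000, -0.5774).
e_1·c_2 = 0.5774·(-4) + (-0.5774)·(-2) + 0.0000·(-4) + (-0.5774)·4 = -3.4641.
u_2 = c_2 + 3.4641·e_1 = (-2.0000, -4.0000, -4.0000, 2.0000).
‖u_2‖ = 6.3246, so e_2 = (-0.3162, -0.6325, -0.6325, 0.3162).
Qᵀb = (0.0000, -0.6325).
Back-substitute: x_2 = -0.6325/6.3246 = -0.1000.
x_1 = (0.0000 + 3.4641·(-0.1000))/6.9282 = -0.0500.

x = (-0.0500, -0.1000)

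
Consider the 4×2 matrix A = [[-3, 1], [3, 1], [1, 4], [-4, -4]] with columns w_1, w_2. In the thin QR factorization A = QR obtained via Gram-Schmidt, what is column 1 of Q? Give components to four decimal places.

e_1 = w_1/‖w_1‖ = (-3, 3, 1, -4)/5.9161 = (-0.5071, 0.5071, 0.1690, -0.6761).

e_1 = (-0.5071, 0.5071, 0.1690, -0.6761)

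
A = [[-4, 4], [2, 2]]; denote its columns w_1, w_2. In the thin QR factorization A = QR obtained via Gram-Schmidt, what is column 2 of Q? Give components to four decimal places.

w_1 = (-4, 2); ‖w_1‖ = 4.4721, so e_1 = (-0.8944, 0.4472).
e_1·w_2 = (-0.8944)·4 + 0.4472·2 = -2.6833.
u_2 = w_2 + 2.6833·e_1 = (1.6000, 3.2000).
‖u_2‖ = 3.5777, so e_2 = (0.4472, 0.8944).

e_2 = (0.4472, 0.8944)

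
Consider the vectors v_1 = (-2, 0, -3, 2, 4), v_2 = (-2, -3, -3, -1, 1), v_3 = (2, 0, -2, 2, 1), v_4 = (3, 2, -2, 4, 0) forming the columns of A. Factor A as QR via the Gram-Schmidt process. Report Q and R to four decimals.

Q = [[-0.3482, -0.2632, 0.7834, -0.4149], [0.0000, -0.7237, -0.2037, 0.2936], [-0.5222, -0.3948, -0.4700, -0.3702], [0.3482, -0.4606, 0.3290, 0.3830], [0.6963, -0.1974, -0.1253, -0.6766]], R = [[5.7446, 2.6112, 1.7408, 1.3926], [0.0000, 4.1451, -0.8553, -3.2898], [0.0000, 0.0000, 3.0394, 4.1988], [0.0000, 0.0000, 0.0000, 1.6150]]

v_1 = (-2, 0, -3, 2, 4); ‖v_1‖ = 5.7446, so e_1 = (-0.3482, 0.0000, -0.5222, 0.3482, 0.6963).
e_1·v_2 = (-0.3482)·(-2) + 0.0000·(-3) + (-0.5222)·(-3) + 0.3482·(-1) + 0.6963·1 = 2.6112.
u_2 = v_2 − 2.6112·e_1 = (-1.0909, -3.0000, -1.6364, -1.9091, -0.8182).
‖u_2‖ = 4.1451, so e_2 = (-0.2632, -0.7237, -0.3948, -0.4606, -0.1974).
e_1·v_3 = (-0.3482)·2 + 0.0000·0 + (-0.5222)·(-2) + 0.3482·2 + 0.6963·1 = 1.7408; e_2·v_3 = (-0.2632)·2 + (-0.7237)·0 + (-0.3948)·(-2) + (-0.4606)·2 + (-0.1974)·1 = -0.8553.
u_3 = v_3 − 1.7408·e_1 + 0.8553·e_2 = (2.3810, -0.6190, -1.4286, 1.0000, -0.3810).
‖u_3‖ = 3.0394, so e_3 = (0.7834, -0.2037, -0.4700, 0.3290, -0.1253).
e_1·v_4 = (-0.3482)·3 + 0.0000·2 + (-0.5222)·(-2) + 0.3482·4 + 0.6963·0 = 1.3926; e_2·v_4 = (-0.2632)·3 + (-0.7237)·2 + (-0.3948)·(-2) + (-0.4606)·4 + (-0.1974)·0 = -3.2898; e_3·v_4 = 0.7834·3 + (-0.2037)·2 + (-0.4700)·(-2) + 0.3290·4 + (-0.1253)·0 = 4.1988.
u_4 = v_4 − 1.3926·e_1 + 3.2898·e_2 − 4.1988·e_3 = (-0.6701, 0.4742, -0.5979, 0.6186, -1.0928).
‖u_4‖ = 1.6150, so e_4 = (-0.4149, 0.2936, -0.3702, 0.3830, -0.6766).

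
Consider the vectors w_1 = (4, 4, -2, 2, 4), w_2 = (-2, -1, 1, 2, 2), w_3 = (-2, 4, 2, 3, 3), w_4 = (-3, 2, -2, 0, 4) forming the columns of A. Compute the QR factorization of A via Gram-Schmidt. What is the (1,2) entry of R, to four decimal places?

r_{12} = -0.2673

e_1 = w_1/‖w_1‖ = (4, 4, -2, 2, 4)/7.4833 = (0.5345, 0.5345, -0.2673, 0.2673, 0.5345).
r_{12} = e_1·w_2 = -0.2673.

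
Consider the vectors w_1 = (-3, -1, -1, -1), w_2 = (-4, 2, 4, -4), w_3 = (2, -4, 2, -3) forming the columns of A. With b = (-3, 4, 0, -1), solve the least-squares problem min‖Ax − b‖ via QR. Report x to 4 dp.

q_1 = w_1/‖w_1‖ = (-3, -1, -1, -1)/3.4641 = (-0.8660, -0.2887, -0.2887, -0.2887).
r_{12} = q_1·w_2 = 2.8868.
u_2 = w_2 − 2.8868·q_1 = (-1.5000, 2.8333, 4.8333, -3.1667).
‖u_2‖ = 6.6081, so q_2 = (-0.2270, 0.4288, 0.7314, -0.4792).
r_{13} = q_1·w_3 = -0.2887; r_{23} = q_2·w_3 = 0.7314.
u_3 = w_3 + 0.2887·q_1 − 0.7314·q_2 = (1.9160, -4.3969, 1.3817, -2.7328).
‖u_3‖ = 5.6905, so q_3 = (0.3367, -0.7727, 0.2428, -0.4802).
Qᵀb = (1.7321, 2.8753, -3.6206).
Back-substitute: x_3 = -3.6206/5.6905 = -0.6363.
x_2 = (2.8753 − 0.7314·(-0.6363))/6.6081 = 0.5055.
x_1 = (1.7321 − 2.8868·0.5055 + 0.2887·(-0.6363))/3.4641 = 0.0257.

x = (0.0257, 0.5055, -0.6363)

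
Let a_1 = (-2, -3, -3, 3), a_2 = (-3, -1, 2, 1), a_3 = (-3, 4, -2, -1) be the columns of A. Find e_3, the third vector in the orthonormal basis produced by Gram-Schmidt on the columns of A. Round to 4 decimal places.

e_3 = (-0.5660, 0.6841, -0.4402, -0.1335)

a_1 = (-2, -3, -3, 3); ‖a_1‖ = 5.5678, so e_1 = (-0.3592, -0.5388, -0.5388, 0.5388).
e_1·a_2 = (-0.3592)·(-3) + (-0.5388)·(-1) + (-0.5388)·2 + 0.5388·1 = 1.0776.
u_2 = a_2 − 1.0776·e_1 = (-2.6129, -0.4194, 2.5806, 0.4194).
‖u_2‖ = 3.7200, so e_2 = (-0.7024, -0.1127, 0.6937, 0.1127).
e_1·a_3 = (-0.3592)·(-3) + (-0.5388)·4 + (-0.5388)·(-2) + 0.5388·(-1) = -0.5388; e_2·a_3 = (-0.7024)·(-3) + (-0.1127)·4 + 0.6937·(-2) + 0.1127·(-1) = 0.1561.
u_3 = a_3 + 0.5388·e_1 − 0.1561·e_2 = (-3.0839, 3.7273, -2.3986, -0.7273).
‖u_3‖ = 5.4484, so e_3 = (-0.5660, 0.6841, -0.4402, -0.1335).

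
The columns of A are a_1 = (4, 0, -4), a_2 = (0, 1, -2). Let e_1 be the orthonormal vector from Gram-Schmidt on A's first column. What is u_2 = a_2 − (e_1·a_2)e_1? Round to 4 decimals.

e_1 = a_1/‖a_1‖ = (4, 0, -4)/5.6569 = (0.7071, 0.0000, -0.7071).
r_{12} = e_1·a_2 = 1.4142.
u_2 = a_2 − 1.4142·e_1 = (-1.0000, 1.0000, -1.0000).

u_2 = (-1.0000, 1.0000, -1.0000)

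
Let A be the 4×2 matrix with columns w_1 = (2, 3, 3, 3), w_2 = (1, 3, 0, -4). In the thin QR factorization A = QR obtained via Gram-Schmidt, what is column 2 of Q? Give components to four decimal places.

e_2 = (0.2089, 0.6077, 0.0190, -0.7660)

e_1 = w_1/‖w_1‖ = (2, 3, 3, 3)/5.5678 = (0.3592, 0.5388, 0.5388, 0.5388).
r_{12} = e_1·w_2 = -0.1796.
u_2 = w_2 + 0.1796·e_1 = (1.0645, 3.0968, 0.0968, -3.9032).
‖u_2‖ = 5.0959, so e_2 = (0.2089, 0.6077, 0.0190, -0.7660).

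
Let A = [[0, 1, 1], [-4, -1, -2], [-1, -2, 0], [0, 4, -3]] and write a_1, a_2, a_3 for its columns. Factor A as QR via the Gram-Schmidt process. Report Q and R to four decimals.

Q = [[0.0000, 0.2243, 0.8909], [-0.9701, 0.0923, 0.0711], [-0.2425, -0.3694, -0.2843], [0.0000, 0.8971, -0.3471]], R = [[4.1231, 1.4552, 1.9403], [0.0000, 4.4590, -2.6516], [0.0000, 0.0000, 1.7900]]

a_1 = (0, -4, -1, 0); ‖a_1‖ = 4.1231, so e_1 = (0.0000, -0.9701, -0.2425, 0.0000).
e_1·a_2 = 0.0000·1 + (-0.9701)·(-1) + (-0.2425)·(-2) + 0.0000·4 = 1.4552.
u_2 = a_2 − 1.4552·e_1 = (1.0000, 0.4118, -1.6471, 4.0000).
‖u_2‖ = 4.4590, so e_2 = (0.2243, 0.0923, -0.3694, 0.8971).
e_1·a_3 = 0.0000·1 + (-0.9701)·(-2) + (-0.2425)·0 + 0.0000·(-3) = 1.9403; e_2·a_3 = 0.2243·1 + 0.0923·(-2) + (-0.3694)·0 + 0.8971·(-3) = -2.6516.
u_3 = a_3 − 1.9403·e_1 + 2.6516·e_2 = (1.5947, 0.1272, -0.5089, -0.6213).
‖u_3‖ = 1.7900, so e_3 = (0.8909, 0.0711, -0.2843, -0.3471).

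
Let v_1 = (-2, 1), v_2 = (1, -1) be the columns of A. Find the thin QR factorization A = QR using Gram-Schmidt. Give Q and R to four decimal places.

q_1 = v_1/‖v_1‖ = (-2, 1)/2.2361 = (-0.8944, 0.4472).
r_{12} = q_1·v_2 = -1.3416.
u_2 = v_2 + 1.3416·q_1 = (-0.2000, -0.4000).
‖u_2‖ = 0.4472, so q_2 = (-0.4472, -0.8944).

Q = [[-0.8944, -0.4472], [0.4472, -0.8944]], R = [[2.2361, -1.3416], [0.0000, 0.4472]]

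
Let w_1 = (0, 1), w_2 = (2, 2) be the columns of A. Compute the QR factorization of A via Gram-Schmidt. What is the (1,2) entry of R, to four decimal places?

w_1 = (0, 1); ‖w_1‖ = 1.0000, so e_1 = (0.0000, 1.0000).
r_{12} = e_1·w_2 = 2.0000.

r_{12} = 2.0000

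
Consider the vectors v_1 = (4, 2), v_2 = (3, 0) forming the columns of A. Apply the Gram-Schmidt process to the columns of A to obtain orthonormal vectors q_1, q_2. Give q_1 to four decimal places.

q_1 = (0.8944, 0.4472)

v_1 = (4, 2); ‖v_1‖ = 4.4721, so q_1 = (0.8944, 0.4472).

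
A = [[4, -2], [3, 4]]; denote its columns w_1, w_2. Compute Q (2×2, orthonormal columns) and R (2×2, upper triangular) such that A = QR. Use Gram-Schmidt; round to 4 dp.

Q = [[0.8000, -0.6000], [0.6000, 0.8000]], R = [[5.0000, 0.8000], [0.0000, 4.4000]]

w_1 = (4, 3); ‖w_1‖ = 5.0000, so e_1 = (0.8000, 0.6000).
e_1·w_2 = 0.8000·(-2) + 0.6000·4 = 0.8000.
u_2 = w_2 − 0.8000·e_1 = (-2.6400, 3.5200).
‖u_2‖ = 4.4000, so e_2 = (-0.6000, 0.8000).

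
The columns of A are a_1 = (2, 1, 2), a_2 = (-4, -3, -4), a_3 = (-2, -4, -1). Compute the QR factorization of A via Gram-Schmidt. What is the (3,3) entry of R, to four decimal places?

a_1 = (2, 1, 2); ‖a_1‖ = 3.0000, so q_1 = (0.6667, 0.3333, 0.6667).
q_1·a_2 = 0.6667·(-4) + 0.3333·(-3) + 0.6667·(-4) = -6.3333.
u_2 = a_2 + 6.3333·q_1 = (0.2222, -0.8889, 0.2222).
‖u_2‖ = 0.9428, so q_2 = (0.2357, -0.9428, 0.2357).
q_1·a_3 = 0.6667·(-2) + 0.3333·(-4) + 0.6667·(-1) = -3.3333; q_2·a_3 = 0.2357·(-2) + (-0.9428)·(-4) + 0.2357·(-1) = 3.0641.
u_3 = a_3 + 3.3333·q_1 − 3.0641·q_2 = (-0.5000, 0.0000, 0.5000).
r_{33} = ‖u_3‖ = 0.7071.

r_{33} = 0.7071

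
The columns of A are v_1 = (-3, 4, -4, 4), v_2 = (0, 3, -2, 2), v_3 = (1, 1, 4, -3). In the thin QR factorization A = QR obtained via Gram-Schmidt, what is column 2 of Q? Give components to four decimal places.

v_1 = (-3, 4, -4, 4); ‖v_1‖ = 7.5498, so e_1 = (-0.3974, 0.5298, -0.5298, 0.5298).
e_1·v_2 = (-0.3974)·0 + 0.5298·3 + (-0.5298)·(-2) + 0.5298·2 = 3.7087.
u_2 = v_2 − 3.7087·e_1 = (1.4737, 1.0351, -0.0351, 0.0351).
‖u_2‖ = 1.8016, so e_2 = (0.8180, 0.5746, -0.0195, 0.0195).

e_2 = (0.8180, 0.5746, -0.0195, 0.0195)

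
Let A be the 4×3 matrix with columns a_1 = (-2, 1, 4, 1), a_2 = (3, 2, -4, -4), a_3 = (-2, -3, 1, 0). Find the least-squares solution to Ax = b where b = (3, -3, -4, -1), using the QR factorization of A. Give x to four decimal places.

x = (-1.3876, -0.1316, 0.2737)

a_1 = (-2, 1, 4, 1); ‖a_1‖ = 4.6904, so e_1 = (-0.4264, 0.2132, 0.8528, 0.2132).
e_1·a_2 = (-0.4264)·3 + 0.2132·2 + 0.8528·(-4) + 0.2132·(-4) = -5.1168.
u_2 = a_2 + 5.1168·e_1 = (0.8182, 3.0909, 0.3636, -2.9091).
‖u_2‖ = 4.3380, so e_2 = (0.1886, 0.7125, 0.0838, -0.6706).
e_1·a_3 = (-0.4264)·(-2) + 0.2132·(-3) + 0.8528·1 + 0.2132·0 = 1.0660; e_2·a_3 = 0.1886·(-2) + 0.7125·(-3) + 0.0838·1 + (-0.6706)·0 = -2.4310.
u_3 = a_3 − 1.0660·e_1 + 2.4310·e_2 = (-1.0870, -1.4952, 0.2947, -1.8575).
‖u_3‖ = 2.6371, so e_3 = (-0.4122, -0.5670, 0.1117, -0.7044).
Qᵀb = (-5.5432, -1.2364, 0.7218).
Back-substitute: x_3 = 0.7218/2.6371 = 0.2737.
x_2 = (-1.2364 + 2.4310·0.2737)/4.3380 = -0.1316.
x_1 = (-5.5432 + 5.1168·(-0.1316) − 1.0660·0.2737)/4.6904 = -1.3876.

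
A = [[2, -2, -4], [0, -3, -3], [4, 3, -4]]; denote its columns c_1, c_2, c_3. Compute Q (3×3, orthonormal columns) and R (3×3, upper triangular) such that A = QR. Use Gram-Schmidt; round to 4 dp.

Q = [[0.4472, -0.6458, 0.6189], [0.0000, -0.6919, -0.7220], [0.8944, 0.3229, -0.3094]], R = [[4.4721, 1.7889, -5.3666], [0.0000, 4.3359, 3.3672], [0.0000, 0.0000, 0.9283]]

c_1 = (2, 0, 4); ‖c_1‖ = 4.4721, so q_1 = (0.4472, 0.0000, 0.8944).
q_1·c_2 = 0.4472·(-2) + 0.0000·(-3) + 0.8944·3 = 1.7889.
u_2 = c_2 − 1.7889·q_1 = (-2.8000, -3.0000, 1.4000).
‖u_2‖ = 4.3359, so q_2 = (-0.6458, -0.6919, 0.3229).
q_1·c_3 = 0.4472·(-4) + 0.0000·(-3) + 0.8944·(-4) = -5.3666; q_2·c_3 = (-0.6458)·(-4) + (-0.6919)·(-3) + 0.3229·(-4) = 3.3672.
u_3 = c_3 + 5.3666·q_1 − 3.3672·q_2 = (0.5745, -0.6702, -0.2872).
‖u_3‖ = 0.9283, so q_3 = (0.6189, -0.7220, -0.3094).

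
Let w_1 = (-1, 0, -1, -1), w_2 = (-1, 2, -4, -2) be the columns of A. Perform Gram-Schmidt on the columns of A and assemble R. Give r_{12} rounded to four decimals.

r_{12} = 4.0415

w_1 = (-1, 0, -1, -1); ‖w_1‖ = 1.7321, so e_1 = (-0.5774, 0.0000, -0.5774, -0.5774).
r_{12} = e_1·w_2 = 4.0415.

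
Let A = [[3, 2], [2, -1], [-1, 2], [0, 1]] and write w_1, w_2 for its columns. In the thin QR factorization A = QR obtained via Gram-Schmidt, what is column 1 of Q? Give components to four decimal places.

q_1 = w_1/‖w_1‖ = (3, 2, -1, 0)/3.7417 = (0.8018, 0.5345, -0.2673, 0.0000).

q_1 = (0.8018, 0.5345, -0.2673, 0.0000)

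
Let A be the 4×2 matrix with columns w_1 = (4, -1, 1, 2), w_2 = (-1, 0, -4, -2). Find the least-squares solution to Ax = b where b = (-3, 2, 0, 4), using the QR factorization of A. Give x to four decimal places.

w_1 = (4, -1, 1, 2); ‖w_1‖ = 4.6904, so q_1 = (0.8528, -0.2132, 0.2132, 0.4264).
q_1·w_2 = 0.8528·(-1) + (-0.2132)·0 + 0.2132·(-4) + 0.4264·(-2) = -2.5584.
u_2 = w_2 + 2.5584·q_1 = (1.1818, -0.5455, -3.4545, -0.9091).
‖u_2‖ = 3.8019, so q_2 = (0.3108, -0.1435, -0.9086, -0.2391).
Qᵀb = (-1.2792, -2.1759).
Back-substitute: x_2 = -2.1759/3.8019 = -0.5723.
x_1 = (-1.2792 + 2.5584·(-0.5723))/4.6904 = -0.5849.

x = (-0.5849, -0.5723)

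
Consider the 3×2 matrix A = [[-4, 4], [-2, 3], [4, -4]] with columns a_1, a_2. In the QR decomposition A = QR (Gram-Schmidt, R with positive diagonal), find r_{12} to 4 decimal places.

r_{12} = -6.3333

q_1 = a_1/‖a_1‖ = (-4, -2, 4)/6.0000 = (-0.6667, -0.3333, 0.6667).
r_{12} = q_1·a_2 = -6.3333.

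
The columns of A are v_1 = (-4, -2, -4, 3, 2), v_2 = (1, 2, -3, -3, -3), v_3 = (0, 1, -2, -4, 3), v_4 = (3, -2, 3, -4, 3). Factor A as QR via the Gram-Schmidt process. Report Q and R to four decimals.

q_1 = v_1/‖v_1‖ = (-4, -2, -4, 3, 2)/7.0000 = (-0.5714, -0.2857, -0.5714, 0.4286, 0.2857).
r_{12} = q_1·v_2 = -1.5714.
u_2 = v_2 + 1.5714·q_1 = (0.1020, 1.5510, -3.8980, -2.3265, -2.5510).
‖u_2‖ = 5.4342, so q_2 = (0.0188, 0.2854, -0.7173, -0.4281, -0.4694).
r_{13} = q_1·v_3 = 0.0000; r_{23} = q_2·v_3 = 2.0242.
u_3 = v_3 + 0.0000·q_1 − 2.0242·q_2 = (-0.0380, 0.4223, -0.5480, -3.1334, 3.9502).
‖u_3‖ = 5.0895, so q_3 = (-0.0075, 0.0830, -0.1077, -0.6157, 0.7762).
r_{14} = q_1·v_4 = -3.7143; r_{24} = q_2·v_4 = -2.3622; r_{34} = q_3·v_4 = 4.2798.
u_4 = v_4 + 3.7143·q_1 + 2.3622·q_2 − 4.2798·q_3 = (0.9539, -2.7421, -0.3560, -0.7846, -0.3695).
‖u_4‖ = 3.0509, so q_4 = (0.3127, -0.8988, -0.1167, -0.2572, -0.1211).

Q = [[-0.5714, 0.0188, -0.0075, 0.3127], [-0.2857, 0.2854, 0.0830, -0.8988], [-0.5714, -0.7173, -0.1077, -0.1167], [0.4286, -0.4281, -0.6157, -0.2572], [0.2857, -0.4694, 0.7762, -0.1211]], R = [[7.0000, -1.5714, 0.0000, -3.7143], [0.0000, 5.4342, 2.0242, -2.3622], [0.0000, 0.0000, 5.0895, 4.2798], [0.0000, 0.0000, 0.0000, 3.0509]]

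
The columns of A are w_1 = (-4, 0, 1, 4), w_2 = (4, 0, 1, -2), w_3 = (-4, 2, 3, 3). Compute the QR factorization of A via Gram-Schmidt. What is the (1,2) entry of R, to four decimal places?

r_{12} = -4.0038

w_1 = (-4, 0, 1, 4); ‖w_1‖ = 5.7446, so q_1 = (-0.6963, 0.0000, 0.1741, 0.6963).
r_{12} = q_1·w_2 = -4.0038.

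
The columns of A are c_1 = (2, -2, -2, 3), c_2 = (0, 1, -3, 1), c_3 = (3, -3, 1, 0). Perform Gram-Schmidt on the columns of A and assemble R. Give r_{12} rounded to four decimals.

c_1 = (2, -2, -2, 3); ‖c_1‖ = 4.5826, so q_1 = (0.4364, -0.4364, -0.4364, 0.6547).
r_{12} = q_1·c_2 = 1.5275.

r_{12} = 1.5275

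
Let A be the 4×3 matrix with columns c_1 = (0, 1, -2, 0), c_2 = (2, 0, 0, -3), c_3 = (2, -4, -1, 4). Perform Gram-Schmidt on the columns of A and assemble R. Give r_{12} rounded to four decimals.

c_1 = (0, 1, -2, 0); ‖c_1‖ = 2.2361, so q_1 = (0.0000, 0.4472, -0.8944, 0.0000).
r_{12} = q_1·c_2 = 0.0000.

r_{12} = 0.0000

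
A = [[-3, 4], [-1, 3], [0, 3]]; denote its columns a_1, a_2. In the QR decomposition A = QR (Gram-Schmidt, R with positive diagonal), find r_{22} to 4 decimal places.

r_{22} = 3.3912

a_1 = (-3, -1, 0); ‖a_1‖ = 3.1623, so q_1 = (-0.9487, -0.3162, 0.0000).
q_1·a_2 = (-0.9487)·4 + (-0.3162)·3 + 0.0000·3 = -4.7434.
u_2 = a_2 + 4.7434·q_1 = (-0.5000, 1.5000, 3.0000).
r_{22} = ‖u_2‖ = 3.3912.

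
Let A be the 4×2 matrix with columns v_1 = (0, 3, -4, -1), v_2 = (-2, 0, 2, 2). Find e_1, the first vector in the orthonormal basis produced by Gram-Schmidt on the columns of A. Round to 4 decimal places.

v_1 = (0, 3, -4, -1); ‖v_1‖ = 5.0990, so e_1 = (0.0000, 0.5883, -0.7845, -0.1961).

e_1 = (0.0000, 0.5883, -0.7845, -0.1961)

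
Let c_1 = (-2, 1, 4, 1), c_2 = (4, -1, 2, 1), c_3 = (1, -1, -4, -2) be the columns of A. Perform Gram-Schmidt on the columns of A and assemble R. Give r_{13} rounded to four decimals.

q_1 = c_1/‖c_1‖ = (-2, 1, 4, 1)/4.6904 = (-0.4264, 0.2132, 0.8528, 0.2132).
r_{13} = q_1·c_3 = -4.4772.

r_{13} = -4.4772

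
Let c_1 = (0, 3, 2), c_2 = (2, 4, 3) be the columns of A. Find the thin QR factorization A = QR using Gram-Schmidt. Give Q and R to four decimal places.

Q = [[0.0000, 0.9905], [0.8321, -0.0762], [0.5547, 0.1143]], R = [[3.6056, 4.9923], [0.0000, 2.0191]]

c_1 = (0, 3, 2); ‖c_1‖ = 3.6056, so e_1 = (0.0000, 0.8321, 0.5547).
e_1·c_2 = 0.0000·2 + 0.8321·4 + 0.5547·3 = 4.9923.
u_2 = c_2 − 4.9923·e_1 = (2.0000, -0.1538, 0.2308).
‖u_2‖ = 2.0191, so e_2 = (0.9905, -0.0762, 0.1143).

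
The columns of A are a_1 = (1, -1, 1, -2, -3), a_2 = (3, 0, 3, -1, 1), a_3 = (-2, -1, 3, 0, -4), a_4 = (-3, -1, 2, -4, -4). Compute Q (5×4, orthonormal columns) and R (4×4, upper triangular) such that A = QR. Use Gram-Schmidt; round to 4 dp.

a_1 = (1, -1, 1, -2, -3); ‖a_1‖ = 4.0000, so q_1 = (0.2500, -0.2500, 0.2500, -0.5000, -0.7500).
q_1·a_2 = 0.2500·3 + (-0.2500)·0 + 0.2500·3 + (-0.5000)·(-1) + (-0.7500)·1 = 1.2500.
u_2 = a_2 − 1.2500·q_1 = (2.6875, 0.3125, 2.6875, -0.3750, 1.9375).
‖u_2‖ = 4.2939, so q_2 = (0.6259, 0.0728, 0.6259, -0.0873, 0.4512).
q_1·a_3 = 0.2500·(-2) + (-0.2500)·(-1) + 0.2500·3 + (-0.5000)·0 + (-0.7500)·(-4) = 3.5000; q_2·a_3 = 0.6259·(-2) + 0.0728·(-1) + 0.6259·3 + (-0.0873)·0 + 0.4512·(-4) = -1.2518.
u_3 = a_3 − 3.5000·q_1 + 1.2518·q_2 = (-2.0915, -0.0339, 2.9085, 1.6407, -0.8102).
‖u_3‖ = 4.0228, so q_3 = (-0.5199, -0.0084, 0.7230, 0.4078, -0.2014).
q_1·a_4 = 0.2500·(-3) + (-0.2500)·(-1) + 0.2500·2 + (-0.5000)·(-4) + (-0.7500)·(-4) = 5.0000; q_2·a_4 = 0.6259·(-3) + 0.0728·(-1) + 0.6259·2 + (-0.0873)·(-4) + 0.4512·(-4) = -2.1542; q_3·a_4 = (-0.5199)·(-3) + (-0.0084)·(-1) + 0.7230·2 + 0.4078·(-4) + (-0.2014)·(-4) = 2.1884.
u_4 = a_4 − 5.0000·q_1 + 2.1542·q_2 − 2.1884·q_3 = (-1.7639, 0.4252, 0.5161, -2.5806, 1.1628).
‖u_4‖ = 3.4015, so q_4 = (-0.5186, 0.1250, 0.1517, -0.7587, 0.3418).

Q = [[0.2500, 0.6259, -0.5199, -0.5186], [-0.2500, 0.0728, -0.0084, 0.1250], [0.2500, 0.6259, 0.7230, 0.1517], [-0.5000, -0.0873, 0.4078, -0.7587], [-0.7500, 0.4512, -0.2014, 0.3418]], R = [[4.0000, 1.2500, 3.5000, 5.0000], [0.0000, 4.2939, -1.2518, -2.1542], [0.0000, 0.0000, 4.0228, 2.1884], [0.0000, 0.0000, 0.0000, 3.4015]]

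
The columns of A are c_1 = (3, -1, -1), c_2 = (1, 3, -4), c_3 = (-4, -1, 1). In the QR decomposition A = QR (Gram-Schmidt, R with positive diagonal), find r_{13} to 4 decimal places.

c_1 = (3, -1, -1); ‖c_1‖ = 3.3166, so q_1 = (0.9045, -0.3015, -0.3015).
r_{13} = q_1·c_3 = -3.6181.

r_{13} = -3.6181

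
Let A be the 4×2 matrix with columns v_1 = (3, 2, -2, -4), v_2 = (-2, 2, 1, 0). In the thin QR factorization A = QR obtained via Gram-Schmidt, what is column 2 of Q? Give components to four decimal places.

e_2 = (-0.5608, 0.7685, 0.2596, -0.1662)

e_1 = v_1/‖v_1‖ = (3, 2, -2, -4)/5.7446 = (0.5222, 0.3482, -0.3482, -0.6963).
r_{12} = e_1·v_2 = -0.6963.
u_2 = v_2 + 0.6963·e_1 = (-1.6364, 2.2424, 0.7576, -0.4848).
‖u_2‖ = 2.9181, so e_2 = (-0.5608, 0.7685, 0.2596, -0.1662).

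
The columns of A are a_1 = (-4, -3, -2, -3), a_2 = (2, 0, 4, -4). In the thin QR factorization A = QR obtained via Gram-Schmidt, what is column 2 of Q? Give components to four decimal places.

q_2 = (0.2647, -0.0529, 0.6353, -0.7235)

a_1 = (-4, -3, -2, -3); ‖a_1‖ = 6.1644, so q_1 = (-0.6489, -0.4867, -0.3244, -0.4867).
q_1·a_2 = (-0.6489)·2 + (-0.4867)·0 + (-0.3244)·4 + (-0.4867)·(-4) = -0.6489.
u_2 = a_2 + 0.6489·q_1 = (1.5789, -0.3158, 3.7895, -4.3158).
‖u_2‖ = 5.9648, so q_2 = (0.2647, -0.0529, 0.6353, -0.7235).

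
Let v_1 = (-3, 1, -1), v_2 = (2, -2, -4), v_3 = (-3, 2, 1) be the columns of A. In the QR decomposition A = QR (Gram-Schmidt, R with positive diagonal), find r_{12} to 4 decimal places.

v_1 = (-3, 1, -1); ‖v_1‖ = 3.3166, so q_1 = (-0.9045, 0.3015, -0.3015).
r_{12} = q_1·v_2 = -1.2060.

r_{12} = -1.2060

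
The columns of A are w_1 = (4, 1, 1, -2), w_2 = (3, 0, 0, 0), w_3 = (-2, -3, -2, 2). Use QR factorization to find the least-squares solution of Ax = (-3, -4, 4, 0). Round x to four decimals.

w_1 = (4, 1, 1, -2); ‖w_1‖ = 4.6904, so q_1 = (0.8528, 0.2132, 0.2132, -0.4264).
q_1·w_2 = 0.8528·3 + 0.2132·0 + 0.2132·0 + (-0.4264)·0 = 2.5584.
u_2 = w_2 − 2.5584·q_1 = (0.8182, -0.5455, -0.5455, 1.0909).
‖u_2‖ = 1.5667, so q_2 = (0.5222, -0.3482, -0.3482, 0.6963).
q_1·w_3 = 0.8528·(-2) + 0.2132·(-3) + 0.2132·(-2) + (-0.4264)·2 = -3.6244; q_2·w_3 = 0.5222·(-2) + (-0.3482)·(-3) + (-0.3482)·(-2) + 0.6963·2 = 2.0889.
u_3 = w_3 + 3.6244·q_1 − 2.0889·q_2 = (0.0000, -1.5000, -0.5000, -1.0000).
‖u_3‖ = 1.8708, so q_3 = (0.0000, -0.8018, -0.2673, -0.5345).
Qᵀb = (-2.5584, -1.5667, 2.1381).
Back-substitute: x_3 = 2.1381/1.8708 = 1.1429.
x_2 = (-1.5667 − 2.0889·1.1429)/1.5667 = -2.5238.
x_1 = (-2.5584 − 2.5584·(-2.5238) + 3.6244·1.1429)/4.6904 = 1.7143.

x = (1.7143, -2.5238, 1.1429)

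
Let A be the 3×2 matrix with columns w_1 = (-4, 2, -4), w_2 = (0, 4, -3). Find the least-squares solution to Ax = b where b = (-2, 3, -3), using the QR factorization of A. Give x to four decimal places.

w_1 = (-4, 2, -4); ‖w_1‖ = 6.0000, so e_1 = (-0.6667, 0.3333, -0.6667).
e_1·w_2 = (-0.6667)·0 + 0.3333·4 + (-0.6667)·(-3) = 3.3333.
u_2 = w_2 − 3.3333·e_1 = (2.2222, 2.8889, -0.7778).
‖u_2‖ = 3.7268, so e_2 = (0.5963, 0.7752, -0.2087).
Qᵀb = (4.3333, 1.7590).
Back-substitute: x_2 = 1.7590/3.7268 = 0.4720.
x_1 = (4.3333 − 3.3333·0.4720)/6.0000 = 0.4600.

x = (0.4600, 0.4720)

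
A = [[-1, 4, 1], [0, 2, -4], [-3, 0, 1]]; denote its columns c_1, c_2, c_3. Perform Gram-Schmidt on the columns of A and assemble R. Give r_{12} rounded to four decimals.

r_{12} = -1.2649

c_1 = (-1, 0, -3); ‖c_1‖ = 3.1623, so q_1 = (-0.3162, 0.0000, -0.9487).
r_{12} = q_1·c_2 = -1.2649.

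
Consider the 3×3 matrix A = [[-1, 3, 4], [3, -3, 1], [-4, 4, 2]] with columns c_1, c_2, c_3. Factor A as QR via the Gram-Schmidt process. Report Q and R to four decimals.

c_1 = (-1, 3, -4); ‖c_1‖ = 5.0990, so e_1 = (-0.1961, 0.5883, -0.7845).
e_1·c_2 = (-0.1961)·3 + 0.5883·(-3) + (-0.7845)·4 = -5.4913.
u_2 = c_2 + 5.4913·e_1 = (1.9231, 0.2308, -0.3077).
‖u_2‖ = 1.9612, so e_2 = (0.9806, 0.1177, -0.1569).
e_1·c_3 = (-0.1961)·4 + 0.5883·1 + (-0.7845)·2 = -1.7650; e_2·c_3 = 0.9806·4 + 0.1177·1 + (-0.1569)·2 = 3.7262.
u_3 = c_3 + 1.7650·e_1 − 3.7262·e_2 = (0.0000, 1.6000, 1.2000).
‖u_3‖ = 2.0000, so e_3 = (0.0000, 0.8000, 0.6000).

Q = [[-0.1961, 0.9806, 0.0000], [0.5883, 0.1177, 0.8000], [-0.7845, -0.1569, 0.6000]], R = [[5.0990, -5.4913, -1.7650], [0.0000, 1.9612, 3.7262], [0.0000, 0.0000, 2.0000]]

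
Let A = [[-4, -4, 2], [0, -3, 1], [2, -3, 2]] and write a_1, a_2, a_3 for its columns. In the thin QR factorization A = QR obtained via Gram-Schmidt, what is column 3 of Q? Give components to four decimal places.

q_3 = (0.2491, -0.8305, 0.4983)

a_1 = (-4, 0, 2); ‖a_1‖ = 4.4721, so q_1 = (-0.8944, 0.0000, 0.4472).
q_1·a_2 = (-0.8944)·(-4) + 0.0000·(-3) + 0.4472·(-3) = 2.2361.
u_2 = a_2 − 2.2361·q_1 = (-2.0000, -3.0000, -4.0000).
‖u_2‖ = 5.3852, so q_2 = (-0.3714, -0.5571, -0.7428).
q_1·a_3 = (-0.8944)·2 + 0.0000·1 + 0.4472·2 = -0.8944; q_2·a_3 = (-0.3714)·2 + (-0.5571)·1 + (-0.7428)·2 = -2.7854.
u_3 = a_3 + 0.8944·q_1 + 2.7854·q_2 = (0.1655, -0.5517, 0.3310).
‖u_3‖ = 0.6644, so q_3 = (0.2491, -0.8305, 0.4983).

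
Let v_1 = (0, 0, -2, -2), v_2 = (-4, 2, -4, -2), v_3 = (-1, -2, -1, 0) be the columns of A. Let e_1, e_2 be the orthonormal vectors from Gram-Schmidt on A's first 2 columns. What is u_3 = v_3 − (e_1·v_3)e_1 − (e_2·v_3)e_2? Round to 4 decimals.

v_1 = (0, 0, -2, -2); ‖v_1‖ = 2.8284, so e_1 = (0.0000, 0.0000, -0.7071, -0.7071).
e_1·v_2 = 0.0000·(-4) + 0.0000·2 + (-0.7071)·(-4) + (-0.7071)·(-2) = 4.2426.
u_2 = v_2 − 4.2426·e_1 = (-4.0000, 2.0000, -1.0000, 1.0000).
‖u_2‖ = 4.6904, so e_2 = (-0.8528, 0.4264, -0.2132, 0.2132).
e_1·v_3 = 0.0000·(-1) + 0.0000·(-2) + (-0.7071)·(-1) + (-0.7071)·0 = 0.7071; e_2·v_3 = (-0.8528)·(-1) + 0.4264·(-2) + (-0.2132)·(-1) + 0.2132·0 = 0.2132.
u_3 = v_3 − 0.7071·e_1 − 0.2132·e_2 = (-0.8182, -2.0909, -0.4545, 0.4545).

u_3 = (-0.8182, -2.0909, -0.4545, 0.4545)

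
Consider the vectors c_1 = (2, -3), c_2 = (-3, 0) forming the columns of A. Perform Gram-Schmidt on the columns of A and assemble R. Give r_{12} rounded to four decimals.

r_{12} = -1.6641

e_1 = c_1/‖c_1‖ = (2, -3)/3.6056 = (0.5547, -0.8321).
r_{12} = e_1·c_2 = -1.6641.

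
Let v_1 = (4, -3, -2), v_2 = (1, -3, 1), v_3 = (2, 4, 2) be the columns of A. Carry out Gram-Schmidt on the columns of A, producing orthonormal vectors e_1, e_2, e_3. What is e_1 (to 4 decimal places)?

e_1 = v_1/‖v_1‖ = (4, -3, -2)/5.3852 = (0.7428, -0.5571, -0.3714).

e_1 = (0.7428, -0.5571, -0.3714)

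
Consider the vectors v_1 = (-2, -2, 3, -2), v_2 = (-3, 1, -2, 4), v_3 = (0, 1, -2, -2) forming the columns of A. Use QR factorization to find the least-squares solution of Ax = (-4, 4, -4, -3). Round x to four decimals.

x = (0.6107, 0.8594, 2.5579)

v_1 = (-2, -2, 3, -2); ‖v_1‖ = 4.5826, so e_1 = (-0.4364, -0.4364, 0.6547, -0.4364).
e_1·v_2 = (-0.4364)·(-3) + (-0.4364)·1 + 0.6547·(-2) + (-0.4364)·4 = -2.1822.
u_2 = v_2 + 2.1822·e_1 = (-3.9524, 0.0476, -0.5714, 3.0476).
‖u_2‖ = 5.0238, so e_2 = (-0.7867, 0.0095, -0.1137, 0.6066).
e_1·v_3 = (-0.4364)·0 + (-0.4364)·1 + 0.6547·(-2) + (-0.4364)·(-2) = -0.8729; e_2·v_3 = (-0.7867)·0 + 0.0095·1 + (-0.1137)·(-2) + 0.6066·(-2) = -0.9763.
u_3 = v_3 + 0.8729·e_1 + 0.9763·e_2 = (-1.1491, 0.6283, -1.5396, -1.7887).
‖u_3‖ = 2.6991, so e_3 = (-0.4257, 0.2328, -0.5704, -0.6627).
Qᵀb = (-1.3093, 1.8199, 6.9039).
Back-substitute: x_3 = 6.9039/2.6991 = 2.5579.
x_2 = (1.8199 + 0.9763·2.5579)/5.0238 = 0.8594.
x_1 = (-1.3093 + 2.1822·0.8594 + 0.8729·2.5579)/4.5826 = 0.6107.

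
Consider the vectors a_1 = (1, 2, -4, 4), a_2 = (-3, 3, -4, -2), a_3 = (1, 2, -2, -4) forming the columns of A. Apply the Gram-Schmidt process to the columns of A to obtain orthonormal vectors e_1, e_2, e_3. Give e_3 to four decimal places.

e_1 = a_1/‖a_1‖ = (1, 2, -4, 4)/6.0828 = (0.1644, 0.3288, -0.6576, 0.6576).
r_{12} = e_1·a_2 = 1.8084.
u_2 = a_2 − 1.8084·e_1 = (-3.2973, 2.4054, -2.8108, -3.1892).
‖u_2‖ = 5.8932, so e_2 = (-0.5595, 0.4082, -0.4770, -0.5412).
r_{13} = e_1·a_3 = -0.4932; r_{23} = e_2·a_3 = 3.3754.
u_3 = a_3 + 0.4932·e_1 − 3.3754·e_2 = (2.9696, 0.7844, -0.7144, -1.8490).
‖u_3‖ = 3.6556, so e_3 = (0.8124, 0.2146, -0.1954, -0.5058).

e_3 = (0.8124, 0.2146, -0.1954, -0.5058)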